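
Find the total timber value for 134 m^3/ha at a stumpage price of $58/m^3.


Value = 134 * 58 = $7772/ha

$7772/ha


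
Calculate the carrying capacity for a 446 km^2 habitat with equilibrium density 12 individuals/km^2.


K = 12 * 446 = 5352 individuals

5352 individuals


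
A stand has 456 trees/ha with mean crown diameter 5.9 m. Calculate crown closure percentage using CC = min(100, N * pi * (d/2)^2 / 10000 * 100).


(d/2)^2 = (5.9/2)^2 = 2.95^2 = 8.7025
Crown area = 3.141593 * 8.7025 = 27.3397 m^2
N * area / 10000 * 100 = 456 * 27.3397 / 10000 * 100 = 124.669
CC = min(100, 124.669) = 100%

100%


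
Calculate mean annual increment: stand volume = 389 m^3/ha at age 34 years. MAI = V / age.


MAI = 389 / 34 = 11.4412 ≈ 11.44 m^3/ha/yr

11.44 m^3/ha/yr


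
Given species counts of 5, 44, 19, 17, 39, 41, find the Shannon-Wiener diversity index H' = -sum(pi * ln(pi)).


Total N = 5 + 44 + 19 + 17 + 39 + 41 = 165
Per-species terms:
  p = 5/165 = 0.030303; ln(p) = -3.496509; p*ln(p) = 0.030303 * (-3.496509) = -0.105955
  p = 44/165 = 0.266667; ln(p) = -1.321755; p*ln(p) = 0.266667 * (-1.321755) = -0.352468
  p = 19/165 = 0.115152; ln(p) = -2.161502; p*ln(p) = 0.115152 * (-2.161502) = -0.248901
  p = 17/165 = 0.103030; ln(p) = -2.272735; p*ln(p) = 0.103030 * (-2.272735) = -0.234160
  p = 39/165 = 0.236364; ln(p) = -1.442382; p*ln(p) = 0.236364 * (-1.442382) = -0.340927
  p = 41/165 = 0.248485; ln(p) = -1.392373; p*ln(p) = 0.248485 * (-1.392373) = -0.345984
sum(p*ln(p)) = (-0.105955) + (-0.352468) + (-0.248901) + (-0.234160) + (-0.340927) + (-0.345984) = -1.628395
H' = -(-1.628395) = 1.628395 ≈ 1.6284

1.6284


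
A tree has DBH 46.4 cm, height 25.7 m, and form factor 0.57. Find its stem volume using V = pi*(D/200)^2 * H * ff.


(D/200)^2 = (46.4/200)^2 = 0.232^2 = 0.053824
BA = 3.141593 * 0.053824 = 0.169093 m^2
V = 0.169093 * 25.7 * 0.57 = 2.47704 ≈ 2.477 m^3

2.477 m^3


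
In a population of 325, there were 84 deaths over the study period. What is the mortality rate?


Mortality rate = 84 / 325 = 0.258462 ≈ 0.2585

0.2585


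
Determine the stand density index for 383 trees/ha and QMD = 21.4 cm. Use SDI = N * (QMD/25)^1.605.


QMD/25 = 21.4/25 = 0.856
(0.856)^1.605 = exp(1.605 * ln(0.856)) = exp(1.605 * (-0.155485)) = exp(-0.249553) = 0.779149
SDI = 383 * 0.779149 = 298.414 ≈ 298

298


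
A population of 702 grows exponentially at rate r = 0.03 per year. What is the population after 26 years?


r*t = 0.03 * 26 = 0.78
exp(0.78) = 2.18147
N = 702 * 2.18147 = 1531.39 ≈ 1531

1531


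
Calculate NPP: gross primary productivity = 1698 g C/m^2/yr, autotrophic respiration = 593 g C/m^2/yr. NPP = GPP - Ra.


NPP = GPP - Ra = 1698 - 593 = 1105 g C/m^2/yr

1105 g C/m^2/yr


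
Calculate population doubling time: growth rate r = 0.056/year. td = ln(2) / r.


td = ln(2) / 0.056 = 0.693147 / 0.056 = 12.3776 ≈ 12.4 years

12.4 years


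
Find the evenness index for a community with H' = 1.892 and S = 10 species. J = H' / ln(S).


ln(10) = 2.30259
J = H' / ln(S) = 1.892 / 2.30259 = 0.821683 ≈ 0.8217

0.8217


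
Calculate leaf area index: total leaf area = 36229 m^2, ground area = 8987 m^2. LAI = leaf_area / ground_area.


LAI = 36229 / 8987 = 4.0313 ≈ 4.03

4.03


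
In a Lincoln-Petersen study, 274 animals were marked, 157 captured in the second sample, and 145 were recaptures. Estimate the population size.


N = M * C / R = 274 * 157 / 145 = 43018 / 145 = 296.68 ≈ 297

297 individuals


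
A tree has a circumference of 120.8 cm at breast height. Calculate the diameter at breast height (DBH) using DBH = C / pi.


DBH = C / pi = 120.8 / 3.141593 = 38.4518 ≈ 38.45 cm

38.45 cm


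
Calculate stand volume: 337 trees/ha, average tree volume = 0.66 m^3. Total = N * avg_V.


V_stand = 337 * 0.66 = 222.42 ≈ 222.4 m^3/ha

222.4 m^3/ha


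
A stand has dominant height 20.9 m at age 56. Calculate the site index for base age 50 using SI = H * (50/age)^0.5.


50/56 = 0.892857
(0.892857)^0.5 = 0.944911
SI = 20.9 * 0.944911 = 19.7486 ≈ 19.7 m

19.7 m


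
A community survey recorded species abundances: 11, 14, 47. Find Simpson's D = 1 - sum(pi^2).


Total N = 11 + 14 + 47 = 72
Per-species terms:
  p = 11/72 = 0.152778; p^2 = 0.152778^2 = 0.023341
  p = 14/72 = 0.194444; p^2 = 0.194444^2 = 0.037808
  p = 47/72 = 0.652778; p^2 = 0.652778^2 = 0.426119
sum(p^2) = 0.023341 + 0.037808 + 0.426119 = 0.487268
D = 1 - 0.487268 = 0.512732 ≈ 0.5127

0.5127


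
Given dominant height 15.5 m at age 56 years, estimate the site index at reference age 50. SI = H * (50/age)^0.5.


50/56 = 0.892857
(0.892857)^0.5 = 0.944911
SI = 15.5 * 0.944911 = 14.6461 ≈ 14.6 m

14.6 m


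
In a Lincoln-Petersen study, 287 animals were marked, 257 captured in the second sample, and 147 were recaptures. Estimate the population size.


N = M * C / R = 287 * 257 / 147 = 73759 / 147 = 501.76 ≈ 502

502 individuals


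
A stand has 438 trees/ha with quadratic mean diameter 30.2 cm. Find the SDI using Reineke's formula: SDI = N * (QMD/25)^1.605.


QMD/25 = 30.2/25 = 1.208
(1.208)^1.605 = exp(1.605 * ln(1.208)) = exp(1.605 * 0.188966) = exp(0.303290) = 1.35431
SDI = 438 * 1.35431 = 593.188 ≈ 593

593


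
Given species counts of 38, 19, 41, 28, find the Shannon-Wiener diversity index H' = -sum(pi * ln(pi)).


Total N = 38 + 19 + 41 + 28 = 126
Per-species terms:
  p = 38/126 = 0.301587; ln(p) = -1.198697; p*ln(p) = 0.301587 * (-1.198697) = -0.361511
  p = 19/126 = 0.150794; ln(p) = -1.891841; p*ln(p) = 0.150794 * (-1.891841) = -0.285278
  p = 41/126 = 0.325397; ln(p) = -1.122709; p*ln(p) = 0.325397 * (-1.122709) = -0.365326
  p = 28/126 = 0.222222; ln(p) = -1.504078; p*ln(p) = 0.222222 * (-1.504078) = -0.334239
sum(p*ln(p)) = (-0.361511) + (-0.285278) + (-0.365326) + (-0.334239) = -1.346354
H' = -(-1.346354) = 1.346354 ≈ 1.3464

1.3464


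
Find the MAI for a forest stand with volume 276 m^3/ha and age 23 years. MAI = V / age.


MAI = 276 / 23 = 12.00 m^3/ha/yr

12.00 m^3/ha/yr


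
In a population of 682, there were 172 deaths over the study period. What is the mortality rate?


Mortality rate = 172 / 682 = 0.252199 ≈ 0.2522

0.2522


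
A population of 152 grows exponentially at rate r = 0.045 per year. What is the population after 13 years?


r*t = 0.045 * 13 = 0.585
exp(0.585) = 1.79499
N = 152 * 1.79499 = 272.838 ≈ 273

273


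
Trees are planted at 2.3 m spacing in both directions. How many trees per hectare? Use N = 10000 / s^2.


N = 10000 / 2.3^2 = 10000 / 5.29 = 1890.36 ≈ 1890 trees/ha

1890 trees/ha


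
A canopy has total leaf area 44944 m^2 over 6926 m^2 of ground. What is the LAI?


LAI = 44944 / 6926 = 6.4892 ≈ 6.49

6.49


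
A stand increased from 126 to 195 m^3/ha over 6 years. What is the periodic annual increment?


PAI = (V2 - V1) / period = (195 - 126) / 6 = 69 / 6 = 11.50 m^3/ha/yr

11.50 m^3/ha/yr


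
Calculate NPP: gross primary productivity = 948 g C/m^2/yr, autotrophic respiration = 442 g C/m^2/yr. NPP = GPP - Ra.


NPP = GPP - Ra = 948 - 442 = 506 g C/m^2/yr

506 g C/m^2/yr


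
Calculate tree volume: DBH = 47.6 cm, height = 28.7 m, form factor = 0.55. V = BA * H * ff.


(D/200)^2 = (47.6/200)^2 = 0.238^2 = 0.056644
BA = 3.141593 * 0.056644 = 0.177952 m^2
V = 0.177952 * 28.7 * 0.55 = 2.80897 ≈ 2.809 m^3

2.809 m^3


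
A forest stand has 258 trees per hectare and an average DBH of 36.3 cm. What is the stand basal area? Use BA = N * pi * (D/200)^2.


(D/200)^2 = (36.3/200)^2 = 0.1815^2 = 0.03294225
Individual BA = 3.141593 * 0.03294225 = 0.103491 m^2
Stand BA = 258 * 0.103491 = 26.7007 ≈ 26.70 m^2/ha

26.70 m^2/ha


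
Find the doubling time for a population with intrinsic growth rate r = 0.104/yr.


td = ln(2) / 0.104 = 0.693147 / 0.104 = 6.66488 ≈ 6.7 years

6.7 years


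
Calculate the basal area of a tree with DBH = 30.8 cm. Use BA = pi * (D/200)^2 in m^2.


D/200 = 30.8/200 = 0.154 m
(D/200)^2 = 0.154^2 = 0.023716
BA = 3.141593 * 0.023716 = 0.0745060 ≈ 0.0745 m^2

0.0745 m^2


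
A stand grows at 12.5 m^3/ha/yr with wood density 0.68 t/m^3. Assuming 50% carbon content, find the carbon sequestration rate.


C = 12.5 * 0.68 * 0.5 = 4.25 t C/ha/yr

4.25 t C/ha/yr


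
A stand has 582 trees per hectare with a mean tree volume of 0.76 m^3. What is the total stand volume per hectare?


V_stand = 582 * 0.76 = 442.32 ≈ 442.3 m^3/ha

442.3 m^3/ha


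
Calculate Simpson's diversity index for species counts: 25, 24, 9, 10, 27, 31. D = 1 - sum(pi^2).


Total N = 25 + 24 + 9 + 10 + 27 + 31 = 126
Per-species terms:
  p = 25/126 = 0.198413; p^2 = 0.198413^2 = 0.039368
  p = 24/126 = 0.190476; p^2 = 0.190476^2 = 0.036281
  p = 9/126 = 0.071429; p^2 = 0.071429^2 = 0.005102
  p = 10/126 = 0.079365; p^2 = 0.079365^2 = 0.006299
  p = 27/126 = 0.214286; p^2 = 0.214286^2 = 0.045918
  p = 31/126 = 0.246032; p^2 = 0.246032^2 = 0.060532
sum(p^2) = 0.039368 + 0.036281 + 0.005102 + 0.006299 + 0.045918 + 0.060532 = 0.193500
D = 1 - 0.193500 = 0.806500 ≈ 0.8065

0.8065


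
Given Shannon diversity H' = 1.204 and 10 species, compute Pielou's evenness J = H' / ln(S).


ln(10) = 2.30259
J = H' / ln(S) = 1.204 / 2.30259 = 0.522889 ≈ 0.5229

0.5229


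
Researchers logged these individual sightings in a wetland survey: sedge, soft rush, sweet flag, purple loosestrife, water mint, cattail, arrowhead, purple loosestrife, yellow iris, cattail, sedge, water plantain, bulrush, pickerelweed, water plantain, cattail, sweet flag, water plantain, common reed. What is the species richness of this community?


Total individuals logged = 19
Distinct species (count of individuals): sedge (2), soft rush (1), sweet flag (2), purple loosestrife (2), water mint (1), cattail (3), arrowhead (1), yellow iris (1), water plantain (3), bulrush (1), pickerelweed (1), common reed (1)
Species richness = number of distinct species = 12

12


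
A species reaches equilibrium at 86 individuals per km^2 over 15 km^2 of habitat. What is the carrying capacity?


K = 86 * 15 = 1290 individuals

1290 individuals


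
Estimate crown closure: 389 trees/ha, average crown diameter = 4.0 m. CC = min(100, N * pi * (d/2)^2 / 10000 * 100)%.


(d/2)^2 = (4.0/2)^2 = 2^2 = 4
Crown area = 3.141593 * 4 = 12.5664 m^2
N * area / 10000 * 100 = 389 * 12.5664 / 10000 * 100 = 48.8833
CC = min(100, 48.8833) = 48.8833 ≈ 48.9%

48.9%


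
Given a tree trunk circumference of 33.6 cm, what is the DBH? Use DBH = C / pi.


DBH = C / pi = 33.6 / 3.141593 = 10.6952 ≈ 10.70 cm

10.70 cm


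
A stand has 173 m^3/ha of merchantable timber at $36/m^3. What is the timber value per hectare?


Value = 173 * 36 = $6228/ha

$6228/ha


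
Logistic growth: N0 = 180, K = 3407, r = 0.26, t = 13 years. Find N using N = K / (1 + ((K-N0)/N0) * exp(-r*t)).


(K - N0)/N0 = (3407 - 180)/180 = 3227/180 = 17.9278
r*t = 0.26 * 13 = 3.38; exp(-3.38) = 0.0340475
17.9278 * 0.0340475 = 0.610397
1 + 0.610397 = 1.61040
N = 3407 / 1.61040 = 2115.62 ≈ 2116

2116


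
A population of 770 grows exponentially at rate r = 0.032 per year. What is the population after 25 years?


r*t = 0.032 * 25 = 0.8
exp(0.8) = 2.22554
N = 770 * 2.22554 = 1713.67 ≈ 1714

1714


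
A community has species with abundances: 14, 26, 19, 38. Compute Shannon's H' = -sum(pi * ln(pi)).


Total N = 14 + 26 + 19 + 38 = 97
Per-species terms:
  p = 14/97 = 0.144330; ln(p) = -1.935653; p*ln(p) = 0.144330 * (-1.935653) = -0.279373
  p = 26/97 = 0.268041; ln(p) = -1.316615; p*ln(p) = 0.268041 * (-1.316615) = -0.352907
  p = 19/97 = 0.195876; ln(p) = -1.630273; p*ln(p) = 0.195876 * (-1.630273) = -0.319331
  p = 38/97 = 0.391753; ln(p) = -0.937124; p*ln(p) = 0.391753 * (-0.937124) = -0.367121
sum(p*ln(p)) = (-0.279373) + (-0.352907) + (-0.319331) + (-0.367121) = -1.318732
H' = -(-1.318732) = 1.318732 ≈ 1.3187

1.3187


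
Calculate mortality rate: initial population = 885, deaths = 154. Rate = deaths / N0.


Mortality rate = 154 / 885 = 0.174011 ≈ 0.1740

0.1740


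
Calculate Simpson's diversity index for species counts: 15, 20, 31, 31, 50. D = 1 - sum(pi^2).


Total N = 15 + 20 + 31 + 31 + 50 = 147
Per-species terms:
  p = 15/147 = 0.102041; p^2 = 0.102041^2 = 0.010412
  p = 20/147 = 0.136054; p^2 = 0.136054^2 = 0.018511
  p = 31/147 = 0.210884; p^2 = 0.210884^2 = 0.044472
  p = 31/147 = 0.210884; p^2 = 0.210884^2 = 0.044472
  p = 50/147 = 0.340136; p^2 = 0.340136^2 = 0.115692
sum(p^2) = 0.010412 + 0.018511 + 0.044472 + 0.044472 + 0.115692 = 0.233559
D = 1 - 0.233559 = 0.766441 ≈ 0.7664

0.7664


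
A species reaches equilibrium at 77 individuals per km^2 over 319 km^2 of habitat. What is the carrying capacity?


K = 77 * 319 = 24563 individuals

24563 individuals


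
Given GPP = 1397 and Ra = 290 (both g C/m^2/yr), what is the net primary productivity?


NPP = GPP - Ra = 1397 - 290 = 1107 g C/m^2/yr

1107 g C/m^2/yr


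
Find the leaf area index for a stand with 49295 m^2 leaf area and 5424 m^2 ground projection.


LAI = 49295 / 5424 = 9.0883 ≈ 9.09

9.09


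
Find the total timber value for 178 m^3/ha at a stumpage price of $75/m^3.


Value = 178 * 75 = $13350/ha

$13350/ha


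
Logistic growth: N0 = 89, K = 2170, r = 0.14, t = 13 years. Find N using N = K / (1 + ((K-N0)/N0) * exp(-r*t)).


(K - N0)/N0 = (2170 - 89)/89 = 2081/89 = 23.3820
r*t = 0.14 * 13 = 1.82; exp(-1.82) = 0.162026
23.3820 * 0.162026 = 3.78849
1 + 3.78849 = 4.78849
N = 2170 / 4.78849 = 453.170 ≈ 453

453


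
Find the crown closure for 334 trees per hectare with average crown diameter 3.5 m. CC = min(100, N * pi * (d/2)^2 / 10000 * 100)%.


(d/2)^2 = (3.5/2)^2 = 1.75^2 = 3.0625
Crown area = 3.141593 * 3.0625 = 9.62113 m^2
N * area / 10000 * 100 = 334 * 9.62113 / 10000 * 100 = 32.1346
CC = min(100, 32.1346) = 32.1346 ≈ 32.1%

32.1%


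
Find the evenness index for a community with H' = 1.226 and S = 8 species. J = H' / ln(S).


ln(8) = 2.07944
J = H' / ln(S) = 1.226 / 2.07944 = 0.589582 ≈ 0.5896

0.5896


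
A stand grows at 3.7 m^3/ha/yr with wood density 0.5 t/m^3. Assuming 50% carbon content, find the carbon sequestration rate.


C = 3.7 * 0.5 * 0.5 = 0.925 ≈ 0.93 t C/ha/yr

0.93 t C/ha/yr


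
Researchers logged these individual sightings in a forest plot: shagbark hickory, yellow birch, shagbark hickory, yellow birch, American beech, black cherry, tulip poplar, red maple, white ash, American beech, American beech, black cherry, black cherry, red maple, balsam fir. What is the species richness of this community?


Total individuals logged = 15
Distinct species (count of individuals): shagbark hickory (2), yellow birch (2), American beech (3), black cherry (3), tulip poplar (1), red maple (2), white ash (1), balsam fir (1)
Species richness = number of distinct species = 8

8


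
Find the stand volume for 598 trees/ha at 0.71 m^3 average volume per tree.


V_stand = 598 * 0.71 = 424.58 ≈ 424.6 m^3/ha

424.6 m^3/ha


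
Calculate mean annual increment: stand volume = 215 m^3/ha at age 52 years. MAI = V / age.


MAI = 215 / 52 = 4.1346 ≈ 4.13 m^3/ha/yr

4.13 m^3/ha/yr


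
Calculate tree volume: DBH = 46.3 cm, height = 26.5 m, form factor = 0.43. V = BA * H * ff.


(D/200)^2 = (46.3/200)^2 = 0.2315^2 = 0.05359225
BA = 3.141593 * 0.05359225 = 0.168365 m^2
V = 0.168365 * 26.5 * 0.43 = 1.91852 ≈ 1.919 m^3

1.919 m^3


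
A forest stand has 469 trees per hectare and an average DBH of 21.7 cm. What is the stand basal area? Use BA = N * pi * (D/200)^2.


(D/200)^2 = (21.7/200)^2 = 0.1085^2 = 0.01177225
Individual BA = 3.141593 * 0.01177225 = 0.0369836 m^2
Stand BA = 469 * 0.0369836 = 17.3453 ≈ 17.35 m^2/ha

17.35 m^2/ha


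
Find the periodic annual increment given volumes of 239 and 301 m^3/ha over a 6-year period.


PAI = (V2 - V1) / period = (301 - 239) / 6 = 62 / 6 = 10.3333 ≈ 10.33 m^3/ha/yr

10.33 m^3/ha/yr


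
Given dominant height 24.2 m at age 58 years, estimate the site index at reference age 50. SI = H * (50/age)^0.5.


50/58 = 0.862069
(0.862069)^0.5 = 0.928477
SI = 24.2 * 0.928477 = 22.4691 ≈ 22.5 m

22.5 m


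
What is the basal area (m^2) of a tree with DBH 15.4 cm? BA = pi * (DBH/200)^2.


D/200 = 15.4/200 = 0.077 m
(D/200)^2 = 0.077^2 = 0.005929
BA = 3.141593 * 0.005929 = 0.0186265 ≈ 0.0186 m^2

0.0186 m^2


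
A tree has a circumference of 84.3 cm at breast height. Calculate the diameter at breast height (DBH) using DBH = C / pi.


DBH = C / pi = 84.3 / 3.141593 = 26.8335 ≈ 26.83 cm

26.83 cm


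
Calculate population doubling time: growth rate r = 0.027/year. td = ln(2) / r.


td = ln(2) / 0.027 = 0.693147 / 0.027 = 25.6721 ≈ 25.7 years

25.7 years


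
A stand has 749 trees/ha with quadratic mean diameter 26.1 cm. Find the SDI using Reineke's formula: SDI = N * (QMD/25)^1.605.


QMD/25 = 26.1/25 = 1.044
(1.044)^1.605 = exp(1.605 * ln(1.044)) = exp(1.605 * 0.0430595) = exp(0.0691105) = 1.07155
SDI = 749 * 1.07155 = 802.591 ≈ 803

803


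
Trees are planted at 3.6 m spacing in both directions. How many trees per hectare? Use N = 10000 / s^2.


N = 10000 / 3.6^2 = 10000 / 12.96 = 771.605 ≈ 772 trees/ha

772 trees/ha


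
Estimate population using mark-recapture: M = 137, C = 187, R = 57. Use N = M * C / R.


N = M * C / R = 137 * 187 / 57 = 25619 / 57 = 449.46 ≈ 449

449 individuals


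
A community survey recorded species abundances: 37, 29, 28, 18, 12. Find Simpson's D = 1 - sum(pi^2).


Total N = 37 + 29 + 28 + 18 + 12 = 124
Per-species terms:
  p = 37/124 = 0.298387; p^2 = 0.298387^2 = 0.089035
  p = 29/124 = 0.233871; p^2 = 0.233871^2 = 0.054696
  p = 28/124 = 0.225806; p^2 = 0.225806^2 = 0.050988
  p = 18/124 = 0.145161; p^2 = 0.145161^2 = 0.021072
  p = 12/124 = 0.096774; p^2 = 0.096774^2 = 0.009365
sum(p^2) = 0.089035 + 0.054696 + 0.050988 + 0.021072 + 0.009365 = 0.225156
D = 1 - 0.225156 = 0.774844 ≈ 0.7748

0.7748


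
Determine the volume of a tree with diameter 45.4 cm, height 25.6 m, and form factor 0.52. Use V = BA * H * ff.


(D/200)^2 = (45.4/200)^2 = 0.227^2 = 0.051529
BA = 3.141593 * 0.051529 = 0.161883 m^2
V = 0.161883 * 25.6 * 0.52 = 2.15499 ≈ 2.155 m^3

2.155 m^3


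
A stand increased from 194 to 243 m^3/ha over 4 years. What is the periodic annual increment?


PAI = (V2 - V1) / period = (243 - 194) / 4 = 49 / 4 = 12.25 m^3/ha/yr

12.25 m^3/ha/yr


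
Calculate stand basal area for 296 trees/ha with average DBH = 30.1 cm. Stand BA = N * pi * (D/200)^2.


(D/200)^2 = (30.1/200)^2 = 0.1505^2 = 0.02265025
Individual BA = 3.141593 * 0.02265025 = 0.0711579 m^2
Stand BA = 296 * 0.0711579 = 21.0627 ≈ 21.06 m^2/ha

21.06 m^2/ha


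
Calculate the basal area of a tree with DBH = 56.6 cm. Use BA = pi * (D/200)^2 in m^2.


D/200 = 56.6/200 = 0.283 m
(D/200)^2 = 0.283^2 = 0.080089
BA = 3.141593 * 0.080089 = 0.251607 ≈ 0.2516 m^2

0.2516 m^2


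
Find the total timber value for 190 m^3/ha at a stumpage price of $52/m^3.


Value = 190 * 52 = $9880/ha

$9880/ha


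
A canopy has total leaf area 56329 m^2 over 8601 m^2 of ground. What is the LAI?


LAI = 56329 / 8601 = 6.5491 ≈ 6.55

6.55


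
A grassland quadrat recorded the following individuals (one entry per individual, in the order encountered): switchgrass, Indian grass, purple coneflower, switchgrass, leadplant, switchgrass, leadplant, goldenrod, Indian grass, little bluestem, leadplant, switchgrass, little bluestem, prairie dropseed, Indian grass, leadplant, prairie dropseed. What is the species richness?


Total individuals logged = 17
Distinct species (count of individuals): switchgrass (4), Indian grass (3), purple coneflower (1), leadplant (4), goldenrod (1), little bluestem (2), prairie dropseed (2)
Species richness = number of distinct species = 7

7


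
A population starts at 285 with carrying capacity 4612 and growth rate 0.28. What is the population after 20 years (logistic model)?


(K - N0)/N0 = (4612 - 285)/285 = 4327/285 = 15.1825
r*t = 0.28 * 20 = 5.6; exp(-5.6) = 0.00369786
15.1825 * 0.00369786 = 0.0561428
1 + 0.0561428 = 1.05614
N = 4612 / 1.05614 = 4366.85 ≈ 4367

4367


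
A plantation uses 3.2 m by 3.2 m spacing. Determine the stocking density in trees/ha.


N = 10000 / 3.2^2 = 10000 / 10.24 = 976.563 ≈ 977 trees/ha

977 trees/ha


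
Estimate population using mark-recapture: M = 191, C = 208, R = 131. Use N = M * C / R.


N = M * C / R = 191 * 208 / 131 = 39728 / 131 = 303.27 ≈ 303

303 individuals


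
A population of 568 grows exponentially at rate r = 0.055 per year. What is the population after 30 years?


r*t = 0.055 * 30 = 1.65
exp(1.65) = 5.20698
N = 568 * 5.20698 = 2957.56 ≈ 2958

2958


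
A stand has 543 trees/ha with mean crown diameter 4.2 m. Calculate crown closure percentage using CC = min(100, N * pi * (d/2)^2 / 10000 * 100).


(d/2)^2 = (4.2/2)^2 = 2.1^2 = 4.41
Crown area = 3.141593 * 4.41 = 13.8544 m^2
N * area / 10000 * 100 = 543 * 13.8544 / 10000 * 100 = 75.2294
CC = min(100, 75.2294) = 75.2294 ≈ 75.2%

75.2%


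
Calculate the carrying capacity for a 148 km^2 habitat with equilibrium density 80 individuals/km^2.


K = 80 * 148 = 11840 individuals

11840 individuals


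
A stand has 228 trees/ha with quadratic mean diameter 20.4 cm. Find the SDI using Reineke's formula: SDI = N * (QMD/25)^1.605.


QMD/25 = 20.4/25 = 0.816
(0.816)^1.605 = exp(1.605 * ln(0.816)) = exp(1.605 * (-0.203341)) = exp(-0.326362) = 0.721544
SDI = 228 * 0.721544 = 164.512 ≈ 165

165


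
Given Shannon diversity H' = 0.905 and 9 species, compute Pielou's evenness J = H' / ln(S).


ln(9) = 2.19722
J = H' / ln(S) = 0.905 / 2.19722 = 0.411884 ≈ 0.4119

0.4119


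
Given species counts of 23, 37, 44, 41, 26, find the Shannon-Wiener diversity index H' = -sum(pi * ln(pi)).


Total N = 23 + 37 + 44 + 41 + 26 = 171
Per-species terms:
  p = 23/171 = 0.134503; ln(p) = -2.006169; p*ln(p) = 0.134503 * (-2.006169) = -0.269836
  p = 37/171 = 0.216374; ln(p) = -1.530747; p*ln(p) = 0.216374 * (-1.530747) = -0.331214
  p = 44/171 = 0.257310; ln(p) = -1.357474; p*ln(p) = 0.257310 * (-1.357474) = -0.349292
  p = 41/171 = 0.239766; ln(p) = -1.428092; p*ln(p) = 0.239766 * (-1.428092) = -0.342408
  p = 26/171 = 0.152047; ln(p) = -1.883566; p*ln(p) = 0.152047 * (-1.883566) = -0.286391
sum(p*ln(p)) = (-0.269836) + (-0.331214) + (-0.349292) + (-0.342408) + (-0.286391) = -1.579141
H' = -(-1.579141) = 1.579141 ≈ 1.5791

1.5791


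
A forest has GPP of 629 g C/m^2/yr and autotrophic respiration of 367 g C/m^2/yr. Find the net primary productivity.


NPP = GPP - Ra = 629 - 367 = 262 g C/m^2/yr

262 g C/m^2/yr


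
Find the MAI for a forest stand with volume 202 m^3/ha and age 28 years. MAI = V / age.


MAI = 202 / 28 = 7.2143 ≈ 7.21 m^3/ha/yr

7.21 m^3/ha/yr


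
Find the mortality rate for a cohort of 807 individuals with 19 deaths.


Mortality rate = 19 / 807 = 0.023544 ≈ 0.0235

0.0235


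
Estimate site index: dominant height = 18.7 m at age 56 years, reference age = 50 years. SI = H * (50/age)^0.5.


50/56 = 0.892857
(0.892857)^0.5 = 0.944911
SI = 18.7 * 0.944911 = 17.6698 ≈ 17.7 m

17.7 m


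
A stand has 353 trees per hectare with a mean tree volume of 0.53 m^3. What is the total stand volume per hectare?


V_stand = 353 * 0.53 = 187.09 ≈ 187.1 m^3/ha

187.1 m^3/ha


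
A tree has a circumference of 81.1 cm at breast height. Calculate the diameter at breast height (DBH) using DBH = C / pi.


DBH = C / pi = 81.1 / 3.141593 = 25.8149 ≈ 25.81 cm

25.81 cm


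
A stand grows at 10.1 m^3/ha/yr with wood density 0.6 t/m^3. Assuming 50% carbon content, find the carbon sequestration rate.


C = 10.1 * 0.6 * 0.5 = 3.03 t C/ha/yr

3.03 t C/ha/yr


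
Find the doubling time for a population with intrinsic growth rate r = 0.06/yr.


td = ln(2) / 0.06 = 0.693147 / 0.06 = 11.5525 ≈ 11.6 years

11.6 years


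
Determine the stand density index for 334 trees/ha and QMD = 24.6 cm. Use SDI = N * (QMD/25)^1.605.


QMD/25 = 24.6/25 = 0.984
(0.984)^1.605 = exp(1.605 * ln(0.984)) = exp(1.605 * (-0.0161294)) = exp(-0.0258877) = 0.974445
SDI = 334 * 0.974445 = 325.465 ≈ 325

325


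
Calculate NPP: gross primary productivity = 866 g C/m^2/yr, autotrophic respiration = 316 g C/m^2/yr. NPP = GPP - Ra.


NPP = GPP - Ra = 866 - 316 = 550 g C/m^2/yr

550 g C/m^2/yr


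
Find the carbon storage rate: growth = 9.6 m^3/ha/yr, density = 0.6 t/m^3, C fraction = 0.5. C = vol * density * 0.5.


C = 9.6 * 0.6 * 0.5 = 2.88 t C/ha/yr

2.88 t C/ha/yr


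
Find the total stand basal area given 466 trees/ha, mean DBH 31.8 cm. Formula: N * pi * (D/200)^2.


(D/200)^2 = (31.8/200)^2 = 0.159^2 = 0.025281
Individual BA = 3.141593 * 0.025281 = 0.0794226 m^2
Stand BA = 466 * 0.0794226 = 37.0109 ≈ 37.01 m^2/ha

37.01 m^2/ha


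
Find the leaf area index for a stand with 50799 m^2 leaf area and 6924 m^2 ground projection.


LAI = 50799 / 6924 = 7.3367 ≈ 7.34

7.34


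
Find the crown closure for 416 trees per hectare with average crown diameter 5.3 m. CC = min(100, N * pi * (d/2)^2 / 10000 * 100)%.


(d/2)^2 = (5.3/2)^2 = 2.65^2 = 7.0225
Crown area = 3.141593 * 7.0225 = 22.0618 m^2
N * area / 10000 * 100 = 416 * 22.0618 / 10000 * 100 = 91.7771
CC = min(100, 91.7771) = 91.7771 ≈ 91.8%

91.8%


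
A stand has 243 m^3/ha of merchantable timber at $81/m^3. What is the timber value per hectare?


Value = 243 * 81 = $19683/ha

$19683/ha


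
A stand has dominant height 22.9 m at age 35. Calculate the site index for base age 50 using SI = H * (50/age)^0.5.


50/35 = 1.42857
(1.42857)^0.5 = 1.19523
SI = 22.9 * 1.19523 = 27.3708 ≈ 27.4 m

27.4 m


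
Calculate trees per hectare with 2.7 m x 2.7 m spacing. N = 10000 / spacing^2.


N = 10000 / 2.7^2 = 10000 / 7.29 = 1371.74 ≈ 1372 trees/ha

1372 trees/ha


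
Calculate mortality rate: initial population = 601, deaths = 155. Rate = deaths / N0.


Mortality rate = 155 / 601 = 0.257903 ≈ 0.2579

0.2579


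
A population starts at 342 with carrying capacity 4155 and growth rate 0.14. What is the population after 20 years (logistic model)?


(K - N0)/N0 = (4155 - 342)/342 = 3813/342 = 11.1491
r*t = 0.14 * 20 = 2.8; exp(-2.8) = 0.0608101
11.1491 * 0.0608101 = 0.677978
1 + 0.677978 = 1.67798
N = 4155 / 1.67798 = 2476.19 ≈ 2476

2476


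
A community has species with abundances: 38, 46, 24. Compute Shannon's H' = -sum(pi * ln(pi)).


Total N = 38 + 46 + 24 = 108
Per-species terms:
  p = 38/108 = 0.351852; ln(p) = -1.044545; p*ln(p) = 0.351852 * (-1.044545) = -0.367525
  p = 46/108 = 0.425926; ln(p) = -0.853490; p*ln(p) = 0.425926 * (-0.853490) = -0.363524
  p = 24/108 = 0.222222; ln(p) = -1.504078; p*ln(p) = 0.222222 * (-1.504078) = -0.334239
sum(p*ln(p)) = (-0.367525) + (-0.363524) + (-0.334239) = -1.065288
H' = -(-1.065288) = 1.065288 ≈ 1.0653

1.0653


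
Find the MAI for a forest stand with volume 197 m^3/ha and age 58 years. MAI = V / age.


MAI = 197 / 58 = 3.3966 ≈ 3.40 m^3/ha/yr

3.40 m^3/ha/yr


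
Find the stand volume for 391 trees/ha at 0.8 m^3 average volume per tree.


V_stand = 391 * 0.8 = 312.8 m^3/ha

312.8 m^3/ha


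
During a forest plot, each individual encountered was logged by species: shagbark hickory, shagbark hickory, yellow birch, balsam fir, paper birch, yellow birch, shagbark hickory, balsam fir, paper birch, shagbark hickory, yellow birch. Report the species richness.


Total individuals logged = 11
Distinct species (count of individuals): shagbark hickory (4), yellow birch (3), balsam fir (2), paper birch (2)
Species richness = number of distinct species = 4

4


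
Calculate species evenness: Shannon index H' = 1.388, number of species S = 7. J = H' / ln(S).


ln(7) = 1.94591
J = H' / ln(S) = 1.388 / 1.94591 = 0.713291 ≈ 0.7133

0.7133


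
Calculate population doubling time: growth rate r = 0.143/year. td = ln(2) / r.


td = ln(2) / 0.143 = 0.693147 / 0.143 = 4.84718 ≈ 4.8 years

4.8 years


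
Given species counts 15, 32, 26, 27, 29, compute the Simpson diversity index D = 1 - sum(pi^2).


Total N = 15 + 32 + 26 + 27 + 29 = 129
Per-species terms:
  p = 15/129 = 0.116279; p^2 = 0.116279^2 = 0.013521
  p = 32/129 = 0.248062; p^2 = 0.248062^2 = 0.061535
  p = 26/129 = 0.201550; p^2 = 0.201550^2 = 0.040622
  p = 27/129 = 0.209302; p^2 = 0.209302^2 = 0.043807
  p = 29/129 = 0.224806; p^2 = 0.224806^2 = 0.050538
sum(p^2) = 0.013521 + 0.061535 + 0.040622 + 0.043807 + 0.050538 = 0.210023
D = 1 - 0.210023 = 0.789977 ≈ 0.7900

0.7900


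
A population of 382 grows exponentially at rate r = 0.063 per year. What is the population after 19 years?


r*t = 0.063 * 19 = 1.197
exp(1.197) = 3.31017
N = 382 * 3.31017 = 1264.48 ≈ 1264

1264


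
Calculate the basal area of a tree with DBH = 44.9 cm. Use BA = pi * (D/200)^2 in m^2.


D/200 = 44.9/200 = 0.2245 m
(D/200)^2 = 0.2245^2 = 0.05040025
BA = 3.141593 * 0.05040025 = 0.158337 ≈ 0.1583 m^2

0.1583 m^2


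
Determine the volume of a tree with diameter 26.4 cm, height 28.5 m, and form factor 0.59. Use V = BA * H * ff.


(D/200)^2 = (26.4/200)^2 = 0.132^2 = 0.017424
BA = 3.141593 * 0.017424 = 0.0547391 m^2
V = 0.0547391 * 28.5 * 0.59 = 0.920438 ≈ 0.920 m^3

0.920 m^3


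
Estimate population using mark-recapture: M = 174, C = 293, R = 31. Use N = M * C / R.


N = M * C / R = 174 * 293 / 31 = 50982 / 31 = 1644.58 ≈ 1645

1645 individuals


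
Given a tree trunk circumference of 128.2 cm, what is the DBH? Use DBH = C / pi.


DBH = C / pi = 128.2 / 3.141593 = 40.8073 ≈ 40.81 cm

40.81 cm


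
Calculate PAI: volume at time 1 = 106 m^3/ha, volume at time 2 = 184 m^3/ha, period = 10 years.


PAI = (V2 - V1) / period = (184 - 106) / 10 = 78 / 10 = 7.80 m^3/ha/yr

7.80 m^3/ha/yr


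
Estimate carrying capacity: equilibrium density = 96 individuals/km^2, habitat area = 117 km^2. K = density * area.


K = 96 * 117 = 11232 individuals

11232 individuals


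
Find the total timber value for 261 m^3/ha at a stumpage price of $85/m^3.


Value = 261 * 85 = $22185/ha

$22185/ha


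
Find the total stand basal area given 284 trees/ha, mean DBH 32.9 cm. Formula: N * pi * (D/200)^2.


(D/200)^2 = (32.9/200)^2 = 0.1645^2 = 0.02706025
Individual BA = 3.141593 * 0.02706025 = 0.0850123 m^2
Stand BA = 284 * 0.0850123 = 24.1435 ≈ 24.14 m^2/ha

24.14 m^2/ha


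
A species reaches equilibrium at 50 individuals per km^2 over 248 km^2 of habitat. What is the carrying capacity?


K = 50 * 248 = 12400 individuals

12400 individuals


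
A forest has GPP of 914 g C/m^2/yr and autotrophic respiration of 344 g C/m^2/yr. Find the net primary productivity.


NPP = GPP - Ra = 914 - 344 = 570 g C/m^2/yr

570 g C/m^2/yr


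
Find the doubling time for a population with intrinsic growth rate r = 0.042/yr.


td = ln(2) / 0.042 = 0.693147 / 0.042 = 16.5035 ≈ 16.5 years

16.5 years


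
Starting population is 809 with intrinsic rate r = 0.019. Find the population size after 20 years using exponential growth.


r*t = 0.019 * 20 = 0.38
exp(0.38) = 1.46228
N = 809 * 1.46228 = 1182.98 ≈ 1183

1183


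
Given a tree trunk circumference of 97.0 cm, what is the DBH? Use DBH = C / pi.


DBH = C / pi = 97.0 / 3.141593 = 30.8761 ≈ 30.88 cm

30.88 cm


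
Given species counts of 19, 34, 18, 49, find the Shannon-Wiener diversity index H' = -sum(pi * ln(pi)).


Total N = 19 + 34 + 18 + 49 = 120
Per-species terms:
  p = 19/120 = 0.158333; ln(p) = -1.843055; p*ln(p) = 0.158333 * (-1.843055) = -0.291816
  p = 34/120 = 0.283333; ln(p) = -1.261132; p*ln(p) = 0.283333 * (-1.261132) = -0.357320
  p = 18/120 = 0.150000; ln(p) = -1.897120; p*ln(p) = 0.150000 * (-1.897120) = -0.284568
  p = 49/120 = 0.408333; ln(p) = -0.895672; p*ln(p) = 0.408333 * (-0.895672) = -0.365732
sum(p*ln(p)) = (-0.291816) + (-0.357320) + (-0.284568) + (-0.365732) = -1.299436
H' = -(-1.299436) = 1.299436 ≈ 1.2994

1.2994


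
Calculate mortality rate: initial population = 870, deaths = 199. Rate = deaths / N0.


Mortality rate = 199 / 870 = 0.228736 ≈ 0.2287

0.2287


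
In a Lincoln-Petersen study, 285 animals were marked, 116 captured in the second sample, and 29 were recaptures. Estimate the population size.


N = M * C / R = 285 * 116 / 29 = 33060 / 29 = 1140

1140 individuals


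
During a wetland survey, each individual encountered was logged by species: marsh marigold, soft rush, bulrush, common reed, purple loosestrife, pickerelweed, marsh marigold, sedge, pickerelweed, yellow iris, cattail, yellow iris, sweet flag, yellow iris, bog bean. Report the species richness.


Total individuals logged = 15
Distinct species (count of individuals): marsh marigold (2), soft rush (1), bulrush (1), common reed (1), purple loosestrife (1), pickerelweed (2), sedge (1), yellow iris (3), cattail (1), sweet flag (1), bog bean (1)
Species richness = number of distinct species = 11

11


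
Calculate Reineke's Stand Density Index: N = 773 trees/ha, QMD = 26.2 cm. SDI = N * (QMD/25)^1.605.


QMD/25 = 26.2/25 = 1.048
(1.048)^1.605 = exp(1.605 * ln(1.048)) = exp(1.605 * 0.0468836) = exp(0.0752482) = 1.07815
SDI = 773 * 1.07815 = 833.410 ≈ 833

833


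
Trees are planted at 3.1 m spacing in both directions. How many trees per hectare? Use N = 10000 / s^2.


N = 10000 / 3.1^2 = 10000 / 9.61 = 1040.58 ≈ 1041 trees/ha

1041 trees/ha


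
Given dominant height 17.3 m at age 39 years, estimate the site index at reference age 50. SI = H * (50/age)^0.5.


50/39 = 1.28205
(1.28205)^0.5 = 1.13228
SI = 17.3 * 1.13228 = 19.5884 ≈ 19.6 m

19.6 m


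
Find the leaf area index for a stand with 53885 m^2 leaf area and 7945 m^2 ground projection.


LAI = 53885 / 7945 = 6.7823 ≈ 6.78

6.78


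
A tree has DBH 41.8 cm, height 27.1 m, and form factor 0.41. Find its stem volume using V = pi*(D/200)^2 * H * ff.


(D/200)^2 = (41.8/200)^2 = 0.209^2 = 0.043681
BA = 3.141593 * 0.043681 = 0.137228 m^2
V = 0.137228 * 27.1 * 0.41 = 1.52474 ≈ 1.525 m^3

1.525 m^3


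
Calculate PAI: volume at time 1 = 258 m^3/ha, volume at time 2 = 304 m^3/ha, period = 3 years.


PAI = (V2 - V1) / period = (304 - 258) / 3 = 46 / 3 = 15.3333 ≈ 15.33 m^3/ha/yr

15.33 m^3/ha/yr


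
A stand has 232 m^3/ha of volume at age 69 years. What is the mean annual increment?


MAI = 232 / 69 = 3.3623 ≈ 3.36 m^3/ha/yr

3.36 m^3/ha/yr


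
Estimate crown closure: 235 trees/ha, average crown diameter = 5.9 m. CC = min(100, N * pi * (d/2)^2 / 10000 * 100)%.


(d/2)^2 = (5.9/2)^2 = 2.95^2 = 8.7025
Crown area = 3.141593 * 8.7025 = 27.3397 m^2
N * area / 10000 * 100 = 235 * 27.3397 / 10000 * 100 = 64.2483
CC = min(100, 64.2483) = 64.2483 ≈ 64.2%

64.2%


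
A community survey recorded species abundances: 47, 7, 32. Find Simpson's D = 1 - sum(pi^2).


Total N = 47 + 7 + 32 = 86
Per-species terms:
  p = 47/86 = 0.546512; p^2 = 0.546512^2 = 0.298675
  p = 7/86 = 0.081395; p^2 = 0.081395^2 = 0.006625
  p = 32/86 = 0.372093; p^2 = 0.372093^2 = 0.138453
sum(p^2) = 0.298675 + 0.006625 + 0.138453 = 0.443753
D = 1 - 0.443753 = 0.556247 ≈ 0.5562

0.5562


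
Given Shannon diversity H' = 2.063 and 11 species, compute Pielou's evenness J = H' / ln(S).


ln(11) = 2.39790
J = H' / ln(S) = 2.063 / 2.39790 = 0.860336 ≈ 0.8603

0.8603


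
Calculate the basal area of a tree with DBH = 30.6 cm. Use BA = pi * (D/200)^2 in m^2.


D/200 = 30.6/200 = 0.153 m
(D/200)^2 = 0.153^2 = 0.023409
BA = 3.141593 * 0.023409 = 0.0735416 ≈ 0.0735 m^2

0.0735 m^2


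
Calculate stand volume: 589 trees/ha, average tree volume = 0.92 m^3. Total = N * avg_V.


V_stand = 589 * 0.92 = 541.88 ≈ 541.9 m^3/ha

541.9 m^3/ha


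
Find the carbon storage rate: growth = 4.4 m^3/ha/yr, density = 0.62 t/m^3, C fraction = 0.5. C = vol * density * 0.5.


C = 4.4 * 0.62 * 0.5 = 1.364 ≈ 1.36 t C/ha/yr

1.36 t C/ha/yr


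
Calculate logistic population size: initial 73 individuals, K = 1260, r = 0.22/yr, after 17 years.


(K - N0)/N0 = (1260 - 73)/73 = 1187/73 = 16.2603
r*t = 0.22 * 17 = 3.74; exp(-3.74) = 0.0237541
16.2603 * 0.0237541 = 0.386249
1 + 0.386249 = 1.38625
N = 1260 / 1.38625 = 908.927 ≈ 909

909


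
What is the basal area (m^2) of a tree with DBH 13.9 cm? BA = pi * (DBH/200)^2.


D/200 = 13.9/200 = 0.0695 m
(D/200)^2 = 0.0695^2 = 0.00483025
BA = 3.141593 * 0.00483025 = 0.0151747 ≈ 0.0152 m^2

0.0152 m^2


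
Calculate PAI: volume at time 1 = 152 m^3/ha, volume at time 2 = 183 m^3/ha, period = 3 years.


PAI = (V2 - V1) / period = (183 - 152) / 3 = 31 / 3 = 10.3333 ≈ 10.33 m^3/ha/yr

10.33 m^3/ha/yr


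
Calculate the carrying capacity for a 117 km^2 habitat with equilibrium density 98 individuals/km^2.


K = 98 * 117 = 11466 individuals

11466 individuals


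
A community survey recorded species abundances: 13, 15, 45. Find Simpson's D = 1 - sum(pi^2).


Total N = 13 + 15 + 45 = 73
Per-species terms:
  p = 13/73 = 0.178082; p^2 = 0.178082^2 = 0.031713
  p = 15/73 = 0.205479; p^2 = 0.205479^2 = 0.042222
  p = 45/73 = 0.616438; p^2 = 0.616438^2 = 0.379996
sum(p^2) = 0.031713 + 0.042222 + 0.379996 = 0.453931
D = 1 - 0.453931 = 0.546069 ≈ 0.5461

0.5461


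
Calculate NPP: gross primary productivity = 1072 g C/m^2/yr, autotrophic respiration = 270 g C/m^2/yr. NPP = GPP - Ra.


NPP = GPP - Ra = 1072 - 270 = 802 g C/m^2/yr

802 g C/m^2/yr


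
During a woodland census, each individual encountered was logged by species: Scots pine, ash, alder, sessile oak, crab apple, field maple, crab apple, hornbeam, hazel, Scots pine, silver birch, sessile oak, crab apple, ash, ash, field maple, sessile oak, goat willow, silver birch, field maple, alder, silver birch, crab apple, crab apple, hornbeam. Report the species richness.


Total individuals logged = 25
Distinct species (count of individuals): Scots pine (2), ash (3), alder (2), sessile oak (3), crab apple (5), field maple (3), hornbeam (2), hazel (1), silver birch (3), goat willow (1)
Species richness = number of distinct species = 10

10


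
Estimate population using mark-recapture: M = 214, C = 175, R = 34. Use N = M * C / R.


N = M * C / R = 214 * 175 / 34 = 37450 / 34 = 1101.47 ≈ 1101

1101 individuals


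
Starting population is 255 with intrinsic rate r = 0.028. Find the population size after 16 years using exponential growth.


r*t = 0.028 * 16 = 0.448
exp(0.448) = 1.56518
N = 255 * 1.56518 = 399.121 ≈ 399

399


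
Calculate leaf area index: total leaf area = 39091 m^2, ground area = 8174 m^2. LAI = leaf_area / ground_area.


LAI = 39091 / 8174 = 4.7824 ≈ 4.78

4.78


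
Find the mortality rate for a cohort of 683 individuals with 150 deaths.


Mortality rate = 150 / 683 = 0.219619 ≈ 0.2196

0.2196


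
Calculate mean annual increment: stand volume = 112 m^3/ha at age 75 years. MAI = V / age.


MAI = 112 / 75 = 1.4933 ≈ 1.49 m^3/ha/yr

1.49 m^3/ha/yr


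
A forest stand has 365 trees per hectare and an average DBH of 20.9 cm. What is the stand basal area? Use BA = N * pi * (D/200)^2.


(D/200)^2 = (20.9/200)^2 = 0.1045^2 = 0.01092025
Individual BA = 3.141593 * 0.01092025 = 0.0343070 m^2
Stand BA = 365 * 0.0343070 = 12.5221 ≈ 12.52 m^2/ha

12.52 m^2/ha


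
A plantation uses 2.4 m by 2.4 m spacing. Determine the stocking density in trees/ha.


N = 10000 / 2.4^2 = 10000 / 5.76 = 1736.11 ≈ 1736 trees/ha

1736 trees/ha


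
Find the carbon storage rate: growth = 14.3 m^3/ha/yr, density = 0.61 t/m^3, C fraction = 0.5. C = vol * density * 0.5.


C = 14.3 * 0.61 * 0.5 = 4.3615 ≈ 4.36 t C/ha/yr

4.36 t C/ha/yr
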